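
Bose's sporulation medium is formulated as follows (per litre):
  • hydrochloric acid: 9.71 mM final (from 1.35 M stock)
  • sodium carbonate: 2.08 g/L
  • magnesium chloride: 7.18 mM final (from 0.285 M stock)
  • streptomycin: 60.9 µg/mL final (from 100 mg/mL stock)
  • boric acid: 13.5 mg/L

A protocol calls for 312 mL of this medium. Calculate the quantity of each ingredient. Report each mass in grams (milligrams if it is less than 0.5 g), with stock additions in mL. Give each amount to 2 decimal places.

Working volume: 312 mL = 0.312 L.
hydrochloric acid: dilute stock: 9.71 mM × 312 mL ÷ 1350 mM = 2.24 mL
sodium carbonate: 2.08 g/L × 0.312 L = 0.65 g
magnesium chloride: V = C2·V2/C1 = 7.18 mM × 312 mL ÷ 285 mM = 7.86 mL
streptomycin: V = C2·V2/C1 = 60.9 µg/mL × 312 mL ÷ 100000 µg/mL = 0.19 mL
boric acid: 13.5 mg/L × 0.312 L = 4.21 mg

hydrochloric acid 2.24 mL; sodium carbonate 0.65 g; magnesium chloride 7.86 mL; streptomycin 0.19 mL; boric acid 4.21 mg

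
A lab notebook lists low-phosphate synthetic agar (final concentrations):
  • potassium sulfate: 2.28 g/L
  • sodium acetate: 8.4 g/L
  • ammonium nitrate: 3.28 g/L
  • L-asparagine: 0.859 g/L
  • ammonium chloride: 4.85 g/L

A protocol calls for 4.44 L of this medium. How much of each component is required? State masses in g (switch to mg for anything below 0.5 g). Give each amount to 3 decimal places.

Working volume: 4.44 L.
potassium sulfate: 2.28 g/L × 4.44 L = 10.123 g
sodium acetate: 8.4 g/L × 4.44 L = 37.296 g
ammonium nitrate: 3.28 g/L × 4.44 L = 14.563 g
L-asparagine: 0.859 g/L × 4.44 L = 3.814 g
ammonium chloride: 4.85 g/L × 4.44 L = 21.534 g

potassium sulfate 10.123 g; sodium acetate 37.296 g; ammonium nitrate 14.563 g; L-asparagine 3.814 g; ammonium chloride 21.534 g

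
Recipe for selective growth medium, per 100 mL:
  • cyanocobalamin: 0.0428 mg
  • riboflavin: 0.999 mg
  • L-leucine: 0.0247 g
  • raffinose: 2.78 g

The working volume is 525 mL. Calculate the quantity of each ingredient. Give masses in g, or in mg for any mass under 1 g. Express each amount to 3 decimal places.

Ratio of target to recipe volume: 525 / 100 = 5.25.
cyanocobalamin: 0.0428 mg × (525 mL / 100 mL) = 0.225 mg
riboflavin: 0.999 mg × (525 mL / 100 mL) = 5.245 mg
L-leucine: 0.0247 g × (525 mL / 100 mL) = 0.129675 g = 129.675 mg
raffinose: 2.78 g × (525 mL / 100 mL) = 14.595 g

cyanocobalamin 0.225 mg; riboflavin 5.245 mg; L-leucine 129.675 mg; raffinose 14.595 g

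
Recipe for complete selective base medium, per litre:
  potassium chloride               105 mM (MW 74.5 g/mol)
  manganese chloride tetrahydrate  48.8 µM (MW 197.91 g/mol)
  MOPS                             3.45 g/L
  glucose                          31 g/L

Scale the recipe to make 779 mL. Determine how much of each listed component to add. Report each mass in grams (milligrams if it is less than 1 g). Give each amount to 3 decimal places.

Working volume: 779 mL = 0.779 L.
potassium chloride: 105 mmol/L × 74.5 g/mol × 0.779 L ÷ 1000 = 6.094 g
manganese chloride tetrahydrate: 48.8 µmol/L × 197.91 g/mol × 0.779 L ÷ 1000 = 7.524 mg
MOPS: 3.45 g/L × 0.779 L = 2.688 g
glucose: 31 g/L × 0.779 L = 24.149 g

potassium chloride 6.094 g; manganese chloride tetrahydrate 7.524 mg; MOPS 2.688 g; glucose 24.149 g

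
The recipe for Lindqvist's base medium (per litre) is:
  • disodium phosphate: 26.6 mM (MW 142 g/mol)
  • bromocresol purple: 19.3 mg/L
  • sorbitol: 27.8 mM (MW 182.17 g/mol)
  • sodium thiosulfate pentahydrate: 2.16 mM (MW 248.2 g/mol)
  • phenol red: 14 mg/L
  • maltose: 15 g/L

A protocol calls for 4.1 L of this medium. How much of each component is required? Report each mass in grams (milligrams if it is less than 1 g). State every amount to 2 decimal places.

Working volume: 4.1 L.
disodium phosphate: 26.6 mmol/L × 142 g/mol × 4.1 L ÷ 1000 = 15.49 g
bromocresol purple: 19.3 mg/L × 4.1 L = 79.13 mg
sorbitol: 27.8 mmol/L × 182.17 g/mol × 4.1 L ÷ 1000 = 20.76 g
sodium thiosulfate pentahydrate: 2.16 mmol/L × 248.2 g/mol × 4.1 L ÷ 1000 = 2.20 g
phenol red: 14 mg/L × 4.1 L = 57.40 mg
maltose: 15 g/L × 4.1 L = 61.50 g

disodium phosphate 15.49 g; bromocresol purple 79.13 mg; sorbitol 20.76 g; sodium thiosulfate pentahydrate 2.20 g; phenol red 57.40 mg; maltose 61.50 g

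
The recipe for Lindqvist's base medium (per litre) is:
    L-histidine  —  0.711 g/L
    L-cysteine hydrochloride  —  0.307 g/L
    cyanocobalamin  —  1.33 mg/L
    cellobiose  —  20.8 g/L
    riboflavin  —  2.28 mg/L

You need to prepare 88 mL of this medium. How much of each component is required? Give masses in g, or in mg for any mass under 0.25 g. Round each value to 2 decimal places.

Working volume: 88 mL = 0.088 L.
L-histidine: 0.711 g/L × 0.088 L = 0.062568 g = 62.57 mg
L-cysteine hydrochloride: 0.307 g/L × 0.088 L = 0.027016 g = 27.02 mg
cyanocobalamin: 1.33 mg/L × 0.088 L = 0.12 mg
cellobiose: 20.8 g/L × 0.088 L = 1.83 g
riboflavin: 2.28 mg/L × 0.088 L = 0.20 mg

L-histidine 62.57 mg; L-cysteine hydrochloride 27.02 mg; cyanocobalamin 0.12 mg; cellobiose 1.83 g; riboflavin 0.20 mg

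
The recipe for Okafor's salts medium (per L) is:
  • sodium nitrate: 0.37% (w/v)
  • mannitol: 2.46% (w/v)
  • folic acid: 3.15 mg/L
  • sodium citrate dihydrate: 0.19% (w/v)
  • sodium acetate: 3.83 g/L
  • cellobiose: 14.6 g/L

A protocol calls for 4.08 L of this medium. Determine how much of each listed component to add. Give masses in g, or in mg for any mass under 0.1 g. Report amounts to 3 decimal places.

Working volume: 4.08 L.
sodium nitrate: 0.37 g per 100 mL × 4080 mL ÷ 100 = 15.096 g
mannitol: 2.46 g per 100 mL × 4080 mL ÷ 100 = 100.368 g
folic acid: 3.15 mg/L × 4.08 L = 12.852 mg
sodium citrate dihydrate: 0.19 g per 100 mL × 4080 mL ÷ 100 = 7.752 g
sodium acetate: 3.83 g/L × 4.08 L = 15.626 g
cellobiose: 14.6 g/L × 4.08 L = 59.568 g

sodium nitrate 15.096 g; mannitol 100.368 g; folic acid 12.852 mg; sodium citrate dihydrate 7.752 g; sodium acetate 15.626 g; cellobiose 59.568 g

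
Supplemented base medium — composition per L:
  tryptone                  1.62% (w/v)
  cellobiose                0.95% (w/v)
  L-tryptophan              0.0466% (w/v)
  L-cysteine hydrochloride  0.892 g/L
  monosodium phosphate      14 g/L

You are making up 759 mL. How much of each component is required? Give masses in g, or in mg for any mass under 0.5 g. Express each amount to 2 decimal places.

Working volume: 759 mL = 0.759 L.
tryptone: 1.62% w/v = 16.2 g/L → 16.2 × 0.759 L = 12.30 g
cellobiose: 0.95% w/v = 9.5 g/L → 9.5 × 0.759 L = 7.21 g
L-tryptophan: 0.0466% w/v = 0.466 g/L → 0.466 × 0.759 L = 0.353694 g = 353.69 mg
L-cysteine hydrochloride: 0.892 g/L × 0.759 L = 0.68 g
monosodium phosphate: 14 g/L × 0.759 L = 10.63 g

tryptone 12.30 g; cellobiose 7.21 g; L-tryptophan 353.69 mg; L-cysteine hydrochloride 0.68 g; monosodium phosphate 10.63 g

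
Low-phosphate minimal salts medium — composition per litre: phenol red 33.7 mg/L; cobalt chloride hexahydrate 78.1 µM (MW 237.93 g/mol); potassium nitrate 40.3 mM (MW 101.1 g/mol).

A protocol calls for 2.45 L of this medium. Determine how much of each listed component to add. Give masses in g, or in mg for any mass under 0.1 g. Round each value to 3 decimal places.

phenol red 82.565 mg; cobalt chloride hexahydrate 45.527 mg; potassium nitrate 9.982 g

Working volume: 2.45 L.
phenol red: 33.7 mg/L × 2.45 L = 82.565 mg
cobalt chloride hexahydrate: 78.1 µmol/L × 237.93 g/mol × 2.45 L ÷ 1000 = 45.527 mg
potassium nitrate: 40.3 mmol/L × 101.1 g/mol × 2.45 L ÷ 1000 = 9.982 g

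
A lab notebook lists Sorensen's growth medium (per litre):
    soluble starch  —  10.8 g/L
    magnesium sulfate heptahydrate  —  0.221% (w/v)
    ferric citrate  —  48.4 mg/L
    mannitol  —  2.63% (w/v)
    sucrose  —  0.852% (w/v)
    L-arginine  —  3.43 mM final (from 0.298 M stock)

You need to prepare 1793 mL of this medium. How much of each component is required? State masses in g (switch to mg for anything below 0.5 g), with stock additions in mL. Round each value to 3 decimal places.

Working volume: 1793 mL = 1.793 L.
soluble starch: 10.8 g/L × 1.793 L = 19.364 g
magnesium sulfate heptahydrate: 0.221% w/v = 2.21 g/L → 2.21 × 1.793 L = 3.963 g
ferric citrate: 48.4 mg/L × 1.793 L = 86.781 mg
mannitol: 2.63 g per 100 mL × 1793 mL ÷ 100 = 47.156 g
sucrose: 0.852 g per 100 mL × 1793 mL ÷ 100 = 15.276 g
L-arginine: dilute stock: 3.43 mM × 1793 mL ÷ 298 mM = 20.638 mL

soluble starch 19.364 g; magnesium sulfate heptahydrate 3.963 g; ferric citrate 86.781 mg; mannitol 47.156 g; sucrose 15.276 g; L-arginine 20.638 mL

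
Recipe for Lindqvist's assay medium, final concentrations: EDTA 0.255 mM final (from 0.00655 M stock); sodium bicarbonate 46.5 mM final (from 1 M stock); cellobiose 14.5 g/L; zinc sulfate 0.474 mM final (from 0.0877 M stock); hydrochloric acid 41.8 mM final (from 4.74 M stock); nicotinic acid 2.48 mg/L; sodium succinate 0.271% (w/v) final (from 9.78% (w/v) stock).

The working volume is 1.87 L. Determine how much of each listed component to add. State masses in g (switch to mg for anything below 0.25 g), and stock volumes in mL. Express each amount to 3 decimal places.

Scale factor relative to 1 L: 1.87.
EDTA: dilute stock: 0.255 mM × 1870 mL ÷ 6.55 mM = 72.802 mL
sodium bicarbonate: V = C2·V2/C1 = 46.5 mM × 1870 mL ÷ 1000 mM = 86.955 mL
cellobiose: 14.5 g/L × 1.87 L = 27.115 g
zinc sulfate: V = C2·V2/C1 = 0.474 mM × 1870 mL ÷ 87.7 mM = 10.107 mL
hydrochloric acid: C1V1 = C2V2 → 41.8 mM × 1870 mL ÷ 4740 mM = 16.491 mL
nicotinic acid: 2.48 mg/L × 1.87 L = 4.638 mg
sodium succinate: dilute stock: 0.271% ÷ 9.78% × 1870 mL = 51.817 mL

EDTA 72.802 mL; sodium bicarbonate 86.955 mL; cellobiose 27.115 g; zinc sulfate 10.107 mL; hydrochloric acid 16.491 mL; nicotinic acid 4.638 mg; sodium succinate 51.817 mL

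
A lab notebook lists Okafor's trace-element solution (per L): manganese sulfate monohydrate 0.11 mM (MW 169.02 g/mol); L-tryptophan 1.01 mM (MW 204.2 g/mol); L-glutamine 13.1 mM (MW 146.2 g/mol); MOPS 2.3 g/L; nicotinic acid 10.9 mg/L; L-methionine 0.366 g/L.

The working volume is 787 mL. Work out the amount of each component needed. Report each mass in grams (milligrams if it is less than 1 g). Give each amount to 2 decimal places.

Target volume = 787 mL = 0.787 L.
manganese sulfate monohydrate: 0.11 mmol/L × 169.02 mg/mmol × 0.787 L = 14.63 mg
L-tryptophan: 1.01 mmol/L × 204.2 mg/mmol × 0.787 L = 162.31 mg
L-glutamine: 13.1 mmol/L × 146.2 g/mol × 0.787 L ÷ 1000 = 1.51 g
MOPS: 2.3 g/L × 0.787 L = 1.81 g
nicotinic acid: 10.9 mg/L × 0.787 L = 8.58 mg
L-methionine: 0.366 g/L × 0.787 L = 0.288042 g = 288.04 mg

manganese sulfate monohydrate 14.63 mg; L-tryptophan 162.31 mg; L-glutamine 1.51 g; MOPS 1.81 g; nicotinic acid 8.58 mg; L-methionine 288.04 mg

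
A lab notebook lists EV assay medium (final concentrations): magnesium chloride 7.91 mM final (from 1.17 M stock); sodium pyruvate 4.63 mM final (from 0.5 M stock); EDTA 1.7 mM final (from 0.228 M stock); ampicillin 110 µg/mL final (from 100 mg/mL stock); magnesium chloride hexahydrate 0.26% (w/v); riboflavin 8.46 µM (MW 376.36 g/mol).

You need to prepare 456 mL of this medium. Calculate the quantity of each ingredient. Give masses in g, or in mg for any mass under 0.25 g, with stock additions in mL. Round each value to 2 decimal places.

Scale factor relative to 1 L: 0.456.
magnesium chloride: C1V1 = C2V2 → 7.91 mM × 456 mL ÷ 1170 mM = 3.08 mL
sodium pyruvate: dilute stock: 4.63 mM × 456 mL ÷ 500 mM = 4.22 mL
EDTA: dilute stock: 1.7 mM × 456 mL ÷ 228 mM = 3.40 mL
ampicillin: dilute stock: 110 µg/mL × 456 mL ÷ 100000 µg/mL = 0.50 mL
magnesium chloride hexahydrate: 0.26% w/v = 2.6 g/L → 2.6 × 0.456 L = 1.19 g
riboflavin: 8.46 µmol/L × 376.36 g/mol × 0.456 L ÷ 1000 = 1.45 mg

magnesium chloride 3.08 mL; sodium pyruvate 4.22 mL; EDTA 3.40 mL; ampicillin 0.50 mL; magnesium chloride hexahydrate 1.19 g; riboflavin 1.45 mg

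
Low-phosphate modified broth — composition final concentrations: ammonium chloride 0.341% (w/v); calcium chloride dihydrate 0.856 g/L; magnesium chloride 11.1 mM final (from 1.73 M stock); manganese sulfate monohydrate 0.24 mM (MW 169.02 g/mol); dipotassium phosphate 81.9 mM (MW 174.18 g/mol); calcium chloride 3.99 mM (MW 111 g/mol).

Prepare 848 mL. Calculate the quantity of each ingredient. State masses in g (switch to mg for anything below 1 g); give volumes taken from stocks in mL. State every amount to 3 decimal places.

ammonium chloride 2.892 g; calcium chloride dihydrate 725.888 mg; magnesium chloride 5.441 mL; manganese sulfate monohydrate 34.399 mg; dipotassium phosphate 12.097 g; calcium chloride 375.571 mg

Scale factor relative to 1 L: 0.848.
ammonium chloride: 0.341% w/v = 3.41 g/L → 3.41 × 0.848 L = 2.892 g
calcium chloride dihydrate: 0.856 g/L × 0.848 L = 0.725888 g = 725.888 mg
magnesium chloride: dilute stock: 11.1 mM × 848 mL ÷ 1730 mM = 5.441 mL
manganese sulfate monohydrate: 0.24 mmol/L × 169.02 mg/mmol × 0.848 L = 34.399 mg
dipotassium phosphate: 81.9 mmol/L × 174.18 g/mol × 0.848 L ÷ 1000 = 12.097 g
calcium chloride: 3.99 mmol/L × 111 mg/mmol × 0.848 L = 375.571 mg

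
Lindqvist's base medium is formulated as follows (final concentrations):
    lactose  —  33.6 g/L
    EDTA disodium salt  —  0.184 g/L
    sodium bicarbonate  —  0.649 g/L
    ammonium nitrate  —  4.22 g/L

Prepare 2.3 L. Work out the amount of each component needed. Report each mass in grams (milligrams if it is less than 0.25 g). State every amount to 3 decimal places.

Working volume: 2.3 L.
lactose: 33.6 g/L × 2.3 L = 77.280 g
EDTA disodium salt: 0.184 g/L × 2.3 L = 0.423 g
sodium bicarbonate: 0.649 g/L × 2.3 L = 1.493 g
ammonium nitrate: 4.22 g/L × 2.3 L = 9.706 g

lactose 77.280 g; EDTA disodium salt 0.423 g; sodium bicarbonate 1.493 g; ammonium nitrate 9.706 g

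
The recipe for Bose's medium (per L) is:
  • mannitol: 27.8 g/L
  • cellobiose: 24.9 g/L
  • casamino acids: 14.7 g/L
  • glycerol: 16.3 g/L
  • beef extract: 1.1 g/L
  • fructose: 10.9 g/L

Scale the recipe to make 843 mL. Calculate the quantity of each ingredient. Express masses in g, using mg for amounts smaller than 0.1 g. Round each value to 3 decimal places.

mannitol 23.435 g; cellobiose 20.991 g; casamino acids 12.392 g; glycerol 13.741 g; beef extract 0.927 g; fructose 9.189 g

Working volume: 843 mL = 0.843 L.
mannitol: 27.8 g/L × 0.843 L = 23.435 g
cellobiose: 24.9 g/L × 0.843 L = 20.991 g
casamino acids: 14.7 g/L × 0.843 L = 12.392 g
glycerol: 16.3 g/L × 0.843 L = 13.741 g
beef extract: 1.1 g/L × 0.843 L = 0.927 g
fructose: 10.9 g/L × 0.843 L = 9.189 g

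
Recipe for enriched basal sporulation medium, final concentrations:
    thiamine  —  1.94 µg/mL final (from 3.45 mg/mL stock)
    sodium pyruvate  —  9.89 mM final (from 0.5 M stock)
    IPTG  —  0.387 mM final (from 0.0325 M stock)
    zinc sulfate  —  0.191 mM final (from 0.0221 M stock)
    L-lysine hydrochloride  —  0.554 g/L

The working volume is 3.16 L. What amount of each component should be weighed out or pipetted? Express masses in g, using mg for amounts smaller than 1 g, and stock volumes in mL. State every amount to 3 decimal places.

Scale factor relative to 1 L: 3.16.
thiamine: C1V1 = C2V2 → 1.94 µg/mL × 3160 mL ÷ 3450 µg/mL = 1.777 mL
sodium pyruvate: V = C2·V2/C1 = 9.89 mM × 3160 mL ÷ 500 mM = 62.505 mL
IPTG: dilute stock: 0.387 mM × 3160 mL ÷ 32.5 mM = 37.628 mL
zinc sulfate: dilute stock: 0.191 mM × 3160 mL ÷ 22.1 mM = 27.310 mL
L-lysine hydrochloride: 0.554 g/L × 3.16 L = 1.751 g

thiamine 1.777 mL; sodium pyruvate 62.505 mL; IPTG 37.628 mL; zinc sulfate 27.310 mL; L-lysine hydrochloride 1.751 g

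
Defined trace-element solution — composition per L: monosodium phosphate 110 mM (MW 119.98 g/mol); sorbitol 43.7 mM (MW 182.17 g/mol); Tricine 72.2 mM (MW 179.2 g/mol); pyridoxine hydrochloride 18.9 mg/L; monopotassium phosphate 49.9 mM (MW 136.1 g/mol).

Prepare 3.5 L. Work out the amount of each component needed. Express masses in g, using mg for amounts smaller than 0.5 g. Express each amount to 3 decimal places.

Scale factor relative to 1 L: 3.5.
monosodium phosphate: 110 mmol/L × 119.98 g/mol × 3.5 L ÷ 1000 = 46.192 g
sorbitol: 43.7 mmol/L × 182.17 g/mol × 3.5 L ÷ 1000 = 27.863 g
Tricine: 72.2 mmol/L × 179.2 g/mol × 3.5 L ÷ 1000 = 45.284 g
pyridoxine hydrochloride: 18.9 mg/L × 3.5 L = 66.150 mg
monopotassium phosphate: 49.9 mmol/L × 136.1 g/mol × 3.5 L ÷ 1000 = 23.770 g

monosodium phosphate 46.192 g; sorbitol 27.863 g; Tricine 45.284 g; pyridoxine hydrochloride 66.150 mg; monopotassium phosphate 23.770 g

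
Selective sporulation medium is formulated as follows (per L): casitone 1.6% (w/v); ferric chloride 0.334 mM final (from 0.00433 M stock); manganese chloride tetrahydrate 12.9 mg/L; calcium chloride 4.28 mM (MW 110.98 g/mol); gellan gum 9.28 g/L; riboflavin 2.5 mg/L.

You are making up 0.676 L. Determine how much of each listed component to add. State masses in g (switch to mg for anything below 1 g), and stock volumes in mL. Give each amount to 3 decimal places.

Scale factor relative to 1 L: 0.676.
casitone: 1.6% w/v = 16 g/L → 16 × 0.676 L = 10.816 g
ferric chloride: dilute stock: 0.334 mM × 676 mL ÷ 4.33 mM = 52.144 mL
manganese chloride tetrahydrate: 12.9 mg/L × 0.676 L = 8.720 mg
calcium chloride: 4.28 mmol/L × 110.98 mg/mmol × 0.676 L = 321.096 mg
gellan gum: 9.28 g/L × 0.676 L = 6.273 g
riboflavin: 2.5 mg/L × 0.676 L = 1.690 mg

casitone 10.816 g; ferric chloride 52.144 mL; manganese chloride tetrahydrate 8.720 mg; calcium chloride 321.096 mg; gellan gum 6.273 g; riboflavin 1.690 mg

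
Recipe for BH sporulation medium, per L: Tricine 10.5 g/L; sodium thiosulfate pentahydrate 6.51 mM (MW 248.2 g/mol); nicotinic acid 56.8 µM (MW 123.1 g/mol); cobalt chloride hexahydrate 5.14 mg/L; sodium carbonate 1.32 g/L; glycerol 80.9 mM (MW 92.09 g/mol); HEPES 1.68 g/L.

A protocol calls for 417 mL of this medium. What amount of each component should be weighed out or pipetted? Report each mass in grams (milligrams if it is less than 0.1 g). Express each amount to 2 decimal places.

Scale factor relative to 1 L: 0.417.
Tricine: 10.5 g/L × 0.417 L = 4.38 g
sodium thiosulfate pentahydrate: 6.51 mmol/L × 248.2 g/mol × 0.417 L ÷ 1000 = 0.67 g
nicotinic acid: 56.8 µmol/L × 123.1 g/mol × 0.417 L ÷ 1000 = 2.92 mg
cobalt chloride hexahydrate: 5.14 mg/L × 0.417 L = 2.14 mg
sodium carbonate: 1.32 g/L × 0.417 L = 0.55 g
glycerol: 80.9 mmol/L × 92.09 g/mol × 0.417 L ÷ 1000 = 3.11 g
HEPES: 1.68 g/L × 0.417 L = 0.70 g

Tricine 4.38 g; sodium thiosulfate pentahydrate 0.67 g; nicotinic acid 2.92 mg; cobalt chloride hexahydrate 2.14 mg; sodium carbonate 0.55 g; glycerol 3.11 g; HEPES 0.70 g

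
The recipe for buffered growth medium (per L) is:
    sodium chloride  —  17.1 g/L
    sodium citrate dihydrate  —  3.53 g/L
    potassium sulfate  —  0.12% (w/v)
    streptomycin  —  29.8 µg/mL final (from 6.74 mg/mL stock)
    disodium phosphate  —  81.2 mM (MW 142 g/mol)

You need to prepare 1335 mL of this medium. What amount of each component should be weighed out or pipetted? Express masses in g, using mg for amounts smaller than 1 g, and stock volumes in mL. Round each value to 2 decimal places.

sodium chloride 22.83 g; sodium citrate dihydrate 4.71 g; potassium sulfate 1.60 g; streptomycin 5.90 mL; disodium phosphate 15.39 g

Working volume: 1335 mL = 1.335 L.
sodium chloride: 17.1 g/L × 1.335 L = 22.83 g
sodium citrate dihydrate: 3.53 g/L × 1.335 L = 4.71 g
potassium sulfate: 0.12 g per 100 mL × 1335 mL ÷ 100 = 1.60 g
streptomycin: V = C2·V2/C1 = 29.8 µg/mL × 1335 mL ÷ 6740 µg/mL = 5.90 mL
disodium phosphate: 81.2 mmol/L × 142 g/mol × 1.335 L ÷ 1000 = 15.39 g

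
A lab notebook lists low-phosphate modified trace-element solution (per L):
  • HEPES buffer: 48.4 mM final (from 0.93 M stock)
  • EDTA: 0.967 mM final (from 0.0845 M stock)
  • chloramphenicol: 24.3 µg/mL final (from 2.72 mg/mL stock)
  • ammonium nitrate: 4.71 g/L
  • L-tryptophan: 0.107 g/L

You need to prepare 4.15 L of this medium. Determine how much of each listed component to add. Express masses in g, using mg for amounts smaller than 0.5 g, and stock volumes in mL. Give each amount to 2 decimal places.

Scale factor relative to 1 L: 4.15.
HEPES buffer: dilute stock: 48.4 mM × 4150 mL ÷ 930 mM = 215.98 mL
EDTA: dilute stock: 0.967 mM × 4150 mL ÷ 84.5 mM = 47.49 mL
chloramphenicol: dilute stock: 24.3 µg/mL × 4150 mL ÷ 2720 µg/mL = 37.08 mL
ammonium nitrate: 4.71 g/L × 4.15 L = 19.55 g
L-tryptophan: 0.107 g/L × 4.15 L = 0.44405 g = 444.05 mg

HEPES buffer 215.98 mL; EDTA 47.49 mL; chloramphenicol 37.08 mL; ammonium nitrate 19.55 g; L-tryptophan 444.05 mg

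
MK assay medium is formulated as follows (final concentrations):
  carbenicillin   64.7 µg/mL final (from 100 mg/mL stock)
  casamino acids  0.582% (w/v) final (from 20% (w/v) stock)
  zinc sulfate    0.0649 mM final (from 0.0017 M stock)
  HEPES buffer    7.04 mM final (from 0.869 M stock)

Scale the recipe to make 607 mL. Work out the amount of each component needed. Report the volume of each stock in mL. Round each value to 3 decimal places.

Working volume: 607 mL = 0.607 L.
carbenicillin: C1V1 = C2V2 → 64.7 µg/mL × 607 mL ÷ 100000 µg/mL = 0.393 mL
casamino acids: C1V1 = C2V2 → 0.582% ÷ 20% × 607 mL = 17.664 mL
zinc sulfate: V = C2·V2/C1 = 0.0649 mM × 607 mL ÷ 1.7 mM = 23.173 mL
HEPES buffer: C1V1 = C2V2 → 7.04 mM × 607 mL ÷ 869 mM = 4.917 mL

carbenicillin 0.393 mL; casamino acids 17.664 mL; zinc sulfate 23.173 mL; HEPES buffer 4.917 mL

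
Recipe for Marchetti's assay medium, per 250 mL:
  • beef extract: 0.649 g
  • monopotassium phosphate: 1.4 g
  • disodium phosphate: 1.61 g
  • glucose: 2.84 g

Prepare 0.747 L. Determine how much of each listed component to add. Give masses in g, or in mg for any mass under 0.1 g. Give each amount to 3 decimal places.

Scale factor = 747 mL / 250 mL = 2.988.
beef extract: 0.649 g × (747 mL / 250 mL) = 1.939 g
monopotassium phosphate: 1.4 g × (747 mL / 250 mL) = 4.183 g
disodium phosphate: 1.61 g × (747 mL / 250 mL) = 4.811 g
glucose: 2.84 g × (747 mL / 250 mL) = 8.486 g

beef extract 1.939 g; monopotassium phosphate 4.183 g; disodium phosphate 4.811 g; glucose 8.486 g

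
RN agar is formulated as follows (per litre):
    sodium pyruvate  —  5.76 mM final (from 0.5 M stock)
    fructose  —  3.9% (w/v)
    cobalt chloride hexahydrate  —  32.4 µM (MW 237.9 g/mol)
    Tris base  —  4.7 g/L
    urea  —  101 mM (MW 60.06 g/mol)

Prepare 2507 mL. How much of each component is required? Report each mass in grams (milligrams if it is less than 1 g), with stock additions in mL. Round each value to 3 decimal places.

Scale factor relative to 1 L: 2.507.
sodium pyruvate: V = C2·V2/C1 = 5.76 mM × 2507 mL ÷ 500 mM = 28.881 mL
fructose: 3.9% w/v = 39 g/L → 39 × 2.507 L = 97.773 g
cobalt chloride hexahydrate: 32.4 µmol/L × 237.9 g/mol × 2.507 L ÷ 1000 = 19.324 mg
Tris base: 4.7 g/L × 2.507 L = 11.783 g
urea: 101 mmol/L × 60.06 g/mol × 2.507 L ÷ 1000 = 15.208 g

sodium pyruvate 28.881 mL; fructose 97.773 g; cobalt chloride hexahydrate 19.324 mg; Tris base 11.783 g; urea 15.208 g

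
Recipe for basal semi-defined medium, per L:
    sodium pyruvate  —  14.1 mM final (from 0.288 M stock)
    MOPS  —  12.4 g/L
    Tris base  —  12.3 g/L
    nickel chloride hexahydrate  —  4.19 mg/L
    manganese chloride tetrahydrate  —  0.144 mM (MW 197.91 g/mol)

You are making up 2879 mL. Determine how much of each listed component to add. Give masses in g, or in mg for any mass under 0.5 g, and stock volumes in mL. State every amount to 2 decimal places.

sodium pyruvate 140.95 mL; MOPS 35.70 g; Tris base 35.41 g; nickel chloride hexahydrate 12.06 mg; manganese chloride tetrahydrate 82.05 mg

Target volume = 2879 mL = 2.879 L.
sodium pyruvate: dilute stock: 14.1 mM × 2879 mL ÷ 288 mM = 140.95 mL
MOPS: 12.4 g/L × 2.879 L = 35.70 g
Tris base: 12.3 g/L × 2.879 L = 35.41 g
nickel chloride hexahydrate: 4.19 mg/L × 2.879 L = 12.06 mg
manganese chloride tetrahydrate: 0.144 mmol/L × 197.91 mg/mmol × 2.879 L = 82.05 mg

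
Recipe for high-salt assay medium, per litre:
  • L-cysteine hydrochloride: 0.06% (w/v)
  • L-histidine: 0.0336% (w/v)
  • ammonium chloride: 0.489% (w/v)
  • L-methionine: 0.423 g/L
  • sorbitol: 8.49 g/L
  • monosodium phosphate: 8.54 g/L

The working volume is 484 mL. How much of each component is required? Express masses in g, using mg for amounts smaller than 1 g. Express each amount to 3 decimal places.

L-cysteine hydrochloride 290.400 mg; L-histidine 162.624 mg; ammonium chloride 2.367 g; L-methionine 204.732 mg; sorbitol 4.109 g; monosodium phosphate 4.133 g

Scale factor relative to 1 L: 0.484.
L-cysteine hydrochloride: 0.06 g per 100 mL × 484 mL ÷ 100 = 0.2904 g = 290.400 mg
L-histidine: 0.0336% w/v = 0.336 g/L → 0.336 × 0.484 L = 0.162624 g = 162.624 mg
ammonium chloride: 0.489% w/v = 4.89 g/L → 4.89 × 0.484 L = 2.367 g
L-methionine: 0.423 g/L × 0.484 L = 0.204732 g = 204.732 mg
sorbitol: 8.49 g/L × 0.484 L = 4.109 g
monosodium phosphate: 8.54 g/L × 0.484 L = 4.133 g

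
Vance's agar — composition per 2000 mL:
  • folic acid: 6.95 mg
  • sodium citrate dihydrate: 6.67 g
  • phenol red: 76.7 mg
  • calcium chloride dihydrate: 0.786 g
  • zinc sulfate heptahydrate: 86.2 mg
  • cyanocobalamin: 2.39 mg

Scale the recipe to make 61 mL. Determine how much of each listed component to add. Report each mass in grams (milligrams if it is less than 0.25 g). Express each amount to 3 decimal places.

Scale factor = 61 mL / 2000 mL = 0.0305.
folic acid: 6.95 mg × (61 mL / 2000 mL) = 0.212 mg
sodium citrate dihydrate: 6.67 g × (61 mL / 2000 mL) = 0.203435 g = 203.435 mg
phenol red: 76.7 mg × (61 mL / 2000 mL) = 2.339 mg
calcium chloride dihydrate: 0.786 g × (61 mL / 2000 mL) = 0.023973 g = 23.973 mg
zinc sulfate heptahydrate: 86.2 mg × (61 mL / 2000 mL) = 2.629 mg
cyanocobalamin: 2.39 mg × (61 mL / 2000 mL) = 0.073 mg

folic acid 0.212 mg; sodium citrate dihydrate 203.435 mg; phenol red 2.339 mg; calcium chloride dihydrate 23.973 mg; zinc sulfate heptahydrate 2.629 mg; cyanocobalamin 0.073 mg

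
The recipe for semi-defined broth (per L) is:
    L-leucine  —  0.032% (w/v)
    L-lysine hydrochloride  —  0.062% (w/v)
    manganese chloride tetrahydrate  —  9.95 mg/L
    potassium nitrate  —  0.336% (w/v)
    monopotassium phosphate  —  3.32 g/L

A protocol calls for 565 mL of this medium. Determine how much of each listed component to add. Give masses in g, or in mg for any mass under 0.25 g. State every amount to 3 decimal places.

L-leucine 180.800 mg; L-lysine hydrochloride 0.350 g; manganese chloride tetrahydrate 5.622 mg; potassium nitrate 1.898 g; monopotassium phosphate 1.876 g

Target volume = 565 mL = 0.565 L.
L-leucine: 0.032% w/v = 0.32 g/L → 0.32 × 0.565 L = 0.1808 g = 180.800 mg
L-lysine hydrochloride: 0.062% w/v = 0.62 g/L → 0.62 × 0.565 L = 0.350 g
manganese chloride tetrahydrate: 9.95 mg/L × 0.565 L = 5.622 mg
potassium nitrate: 0.336 g per 100 mL × 565 mL ÷ 100 = 1.898 g
monopotassium phosphate: 3.32 g/L × 0.565 L = 1.876 g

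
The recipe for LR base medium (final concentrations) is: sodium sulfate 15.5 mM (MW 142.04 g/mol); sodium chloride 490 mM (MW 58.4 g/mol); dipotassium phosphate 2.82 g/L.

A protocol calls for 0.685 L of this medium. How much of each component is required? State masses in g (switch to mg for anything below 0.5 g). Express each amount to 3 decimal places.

Scale factor relative to 1 L: 0.685.
sodium sulfate: 15.5 mmol/L × 142.04 g/mol × 0.685 L ÷ 1000 = 1.508 g
sodium chloride: 490 mmol/L × 58.4 g/mol × 0.685 L ÷ 1000 = 19.602 g
dipotassium phosphate: 2.82 g/L × 0.685 L = 1.932 g

sodium sulfate 1.508 g; sodium chloride 19.602 g; dipotassium phosphate 1.932 g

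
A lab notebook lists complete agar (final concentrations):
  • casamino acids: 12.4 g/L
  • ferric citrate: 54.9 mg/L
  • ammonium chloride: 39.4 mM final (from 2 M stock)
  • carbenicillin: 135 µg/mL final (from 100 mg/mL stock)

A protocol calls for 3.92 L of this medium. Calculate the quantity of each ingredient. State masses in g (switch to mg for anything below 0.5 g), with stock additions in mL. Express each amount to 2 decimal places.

Working volume: 3.92 L.
casamino acids: 12.4 g/L × 3.92 L = 48.61 g
ferric citrate: 54.9 mg/L × 3.92 L = 215.21 mg
ammonium chloride: V = C2·V2/C1 = 39.4 mM × 3920 mL ÷ 2000 mM = 77.22 mL
carbenicillin: dilute stock: 135 µg/mL × 3920 mL ÷ 100000 µg/mL = 5.29 mL

casamino acids 48.61 g; ferric citrate 215.21 mg; ammonium chloride 77.22 mL; carbenicillin 5.29 mL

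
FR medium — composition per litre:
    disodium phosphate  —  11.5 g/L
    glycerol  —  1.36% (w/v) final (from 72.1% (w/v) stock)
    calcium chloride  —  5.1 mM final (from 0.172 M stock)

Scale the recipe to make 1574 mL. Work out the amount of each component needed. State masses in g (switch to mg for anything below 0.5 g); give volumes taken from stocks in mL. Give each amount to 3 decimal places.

Working volume: 1574 mL = 1.574 L.
disodium phosphate: 11.5 g/L × 1.574 L = 18.101 g
glycerol: V = C2·V2/C1 = 1.36% ÷ 72.1% × 1574 mL = 29.690 mL
calcium chloride: C1V1 = C2V2 → 5.1 mM × 1574 mL ÷ 172 mM = 46.671 mL

disodium phosphate 18.101 g; glycerol 29.690 mL; calcium chloride 46.671 mL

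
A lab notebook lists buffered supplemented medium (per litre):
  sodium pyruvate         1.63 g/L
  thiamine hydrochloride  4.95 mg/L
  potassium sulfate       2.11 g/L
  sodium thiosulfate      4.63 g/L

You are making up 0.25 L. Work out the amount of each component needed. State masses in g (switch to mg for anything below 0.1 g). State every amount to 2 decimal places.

Scale factor relative to 1 L: 0.25.
sodium pyruvate: 1.63 g/L × 0.25 L = 0.41 g
thiamine hydrochloride: 4.95 mg/L × 0.25 L = 1.24 mg
potassium sulfate: 2.11 g/L × 0.25 L = 0.53 g
sodium thiosulfate: 4.63 g/L × 0.25 L = 1.16 g

sodium pyruvate 0.41 g; thiamine hydrochloride 1.24 mg; potassium sulfate 0.53 g; sodium thiosulfate 1.16 g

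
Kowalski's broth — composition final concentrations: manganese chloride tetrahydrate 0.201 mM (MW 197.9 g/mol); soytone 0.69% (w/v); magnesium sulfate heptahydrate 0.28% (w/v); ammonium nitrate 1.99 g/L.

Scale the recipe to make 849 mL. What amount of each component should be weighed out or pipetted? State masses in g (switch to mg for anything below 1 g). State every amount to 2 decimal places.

Target volume = 849 mL = 0.849 L.
manganese chloride tetrahydrate: 0.201 mmol/L × 197.9 mg/mmol × 0.849 L = 33.77 mg
soytone: 0.69 g per 100 mL × 849 mL ÷ 100 = 5.86 g
magnesium sulfate heptahydrate: 0.28% w/v = 2.8 g/L → 2.8 × 0.849 L = 2.38 g
ammonium nitrate: 1.99 g/L × 0.849 L = 1.69 g

manganese chloride tetrahydrate 33.77 mg; soytone 5.86 g; magnesium sulfate heptahydrate 2.38 g; ammonium nitrate 1.69 g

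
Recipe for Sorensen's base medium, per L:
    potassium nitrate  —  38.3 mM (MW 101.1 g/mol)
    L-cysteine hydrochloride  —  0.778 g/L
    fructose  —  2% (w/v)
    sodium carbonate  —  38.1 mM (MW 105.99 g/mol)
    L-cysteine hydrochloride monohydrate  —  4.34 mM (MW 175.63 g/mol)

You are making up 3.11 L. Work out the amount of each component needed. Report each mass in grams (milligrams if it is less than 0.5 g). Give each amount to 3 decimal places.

Scale factor relative to 1 L: 3.11.
potassium nitrate: 38.3 mmol/L × 101.1 g/mol × 3.11 L ÷ 1000 = 12.042 g
L-cysteine hydrochloride: 0.778 g/L × 3.11 L = 2.420 g
fructose: 2 g per 100 mL × 3110 mL ÷ 100 = 62.200 g
sodium carbonate: 38.1 mmol/L × 105.99 g/mol × 3.11 L ÷ 1000 = 12.559 g
L-cysteine hydrochloride monohydrate: 4.34 mmol/L × 175.63 g/mol × 3.11 L ÷ 1000 = 2.371 g

potassium nitrate 12.042 g; L-cysteine hydrochloride 2.420 g; fructose 62.200 g; sodium carbonate 12.559 g; L-cysteine hydrochloride monohydrate 2.371 g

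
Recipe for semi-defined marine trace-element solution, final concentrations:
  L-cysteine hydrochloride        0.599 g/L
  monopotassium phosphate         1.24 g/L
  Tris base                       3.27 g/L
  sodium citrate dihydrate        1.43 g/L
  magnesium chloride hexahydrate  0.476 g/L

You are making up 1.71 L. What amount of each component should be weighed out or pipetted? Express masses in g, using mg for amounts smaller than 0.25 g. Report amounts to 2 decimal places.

L-cysteine hydrochloride 1.02 g; monopotassium phosphate 2.12 g; Tris base 5.59 g; sodium citrate dihydrate 2.45 g; magnesium chloride hexahydrate 0.81 g

Scale factor relative to 1 L: 1.71.
L-cysteine hydrochloride: 0.599 g/L × 1.71 L = 1.02 g
monopotassium phosphate: 1.24 g/L × 1.71 L = 2.12 g
Tris base: 3.27 g/L × 1.71 L = 5.59 g
sodium citrate dihydrate: 1.43 g/L × 1.71 L = 2.45 g
magnesium chloride hexahydrate: 0.476 g/L × 1.71 L = 0.81 g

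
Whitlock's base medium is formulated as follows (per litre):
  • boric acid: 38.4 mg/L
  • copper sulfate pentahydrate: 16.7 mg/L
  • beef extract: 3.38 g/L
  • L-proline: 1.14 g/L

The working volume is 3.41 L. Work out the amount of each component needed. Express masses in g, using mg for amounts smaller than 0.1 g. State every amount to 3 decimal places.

Scale factor relative to 1 L: 3.41.
boric acid: 38.4 mg/L × 3.41 L = 130.944 mg = 0.131 g
copper sulfate pentahydrate: 16.7 mg/L × 3.41 L = 56.947 mg
beef extract: 3.38 g/L × 3.41 L = 11.526 g
L-proline: 1.14 g/L × 3.41 L = 3.887 g

boric acid 0.131 g; copper sulfate pentahydrate 56.947 mg; beef extract 11.526 g; L-proline 3.887 g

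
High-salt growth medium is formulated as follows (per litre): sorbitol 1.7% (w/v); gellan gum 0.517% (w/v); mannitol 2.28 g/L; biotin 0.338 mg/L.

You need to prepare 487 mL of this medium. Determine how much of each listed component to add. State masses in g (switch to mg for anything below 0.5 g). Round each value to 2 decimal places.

sorbitol 8.28 g; gellan gum 2.52 g; mannitol 1.11 g; biotin 0.16 mg

Working volume: 487 mL = 0.487 L.
sorbitol: 1.7% w/v = 17 g/L → 17 × 0.487 L = 8.28 g
gellan gum: 0.517% w/v = 5.17 g/L → 5.17 × 0.487 L = 2.52 g
mannitol: 2.28 g/L × 0.487 L = 1.11 g
biotin: 0.338 mg/L × 0.487 L = 0.16 mg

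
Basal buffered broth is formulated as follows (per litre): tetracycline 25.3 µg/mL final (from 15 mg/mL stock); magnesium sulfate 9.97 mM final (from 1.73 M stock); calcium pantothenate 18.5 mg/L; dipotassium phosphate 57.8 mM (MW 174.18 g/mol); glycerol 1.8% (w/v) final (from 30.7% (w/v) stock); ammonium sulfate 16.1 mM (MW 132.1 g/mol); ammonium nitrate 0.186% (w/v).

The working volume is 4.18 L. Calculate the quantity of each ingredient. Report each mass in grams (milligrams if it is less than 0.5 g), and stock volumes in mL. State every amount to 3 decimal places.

Working volume: 4.18 L.
tetracycline: C1V1 = C2V2 → 25.3 µg/mL × 4180 mL ÷ 15000 µg/mL = 7.050 mL
magnesium sulfate: V = C2·V2/C1 = 9.97 mM × 4180 mL ÷ 1730 mM = 24.089 mL
calcium pantothenate: 18.5 mg/L × 4.18 L = 77.330 mg
dipotassium phosphate: 57.8 mmol/L × 174.18 g/mol × 4.18 L ÷ 1000 = 42.083 g
glycerol: dilute stock: 1.8% ÷ 30.7% × 4180 mL = 245.081 mL
ammonium sulfate: 16.1 mmol/L × 132.1 g/mol × 4.18 L ÷ 1000 = 8.890 g
ammonium nitrate: 0.186 g per 100 mL × 4180 mL ÷ 100 = 7.775 g

tetracycline 7.050 mL; magnesium sulfate 24.089 mL; calcium pantothenate 77.330 mg; dipotassium phosphate 42.083 g; glycerol 245.081 mL; ammonium sulfate 8.890 g; ammonium nitrate 7.775 g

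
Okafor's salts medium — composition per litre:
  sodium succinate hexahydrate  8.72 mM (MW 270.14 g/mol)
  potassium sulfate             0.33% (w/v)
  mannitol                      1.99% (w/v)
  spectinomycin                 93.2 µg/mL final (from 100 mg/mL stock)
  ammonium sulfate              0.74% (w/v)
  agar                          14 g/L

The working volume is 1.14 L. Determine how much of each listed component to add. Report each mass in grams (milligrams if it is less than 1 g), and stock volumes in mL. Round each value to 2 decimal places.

Scale factor relative to 1 L: 1.14.
sodium succinate hexahydrate: 8.72 mmol/L × 270.14 g/mol × 1.14 L ÷ 1000 = 2.69 g
potassium sulfate: 0.33% w/v = 3.3 g/L → 3.3 × 1.14 L = 3.76 g
mannitol: 1.99% w/v = 19.9 g/L → 19.9 × 1.14 L = 22.69 g
spectinomycin: dilute stock: 93.2 µg/mL × 1140 mL ÷ 100000 µg/mL = 1.06 mL
ammonium sulfate: 0.74% w/v = 7.4 g/L → 7.4 × 1.14 L = 8.44 g
agar: 14 g/L × 1.14 L = 15.96 g

sodium succinate hexahydrate 2.69 g; potassium sulfate 3.76 g; mannitol 22.69 g; spectinomycin 1.06 mL; ammonium sulfate 8.44 g; agar 15.96 g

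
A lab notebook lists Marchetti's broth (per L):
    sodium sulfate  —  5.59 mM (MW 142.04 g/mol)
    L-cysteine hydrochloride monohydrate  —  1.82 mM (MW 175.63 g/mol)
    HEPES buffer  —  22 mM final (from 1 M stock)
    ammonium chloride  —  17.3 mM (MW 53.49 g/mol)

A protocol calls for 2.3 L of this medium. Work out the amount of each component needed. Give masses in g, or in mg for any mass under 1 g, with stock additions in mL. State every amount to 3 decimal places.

sodium sulfate 1.826 g; L-cysteine hydrochloride monohydrate 735.187 mg; HEPES buffer 50.600 mL; ammonium chloride 2.128 g

Scale factor relative to 1 L: 2.3.
sodium sulfate: 5.59 mmol/L × 142.04 g/mol × 2.3 L ÷ 1000 = 1.826 g
L-cysteine hydrochloride monohydrate: 1.82 mmol/L × 175.63 mg/mmol × 2.3 L = 735.187 mg
HEPES buffer: C1V1 = C2V2 → 22 mM × 2300 mL ÷ 1000 mM = 50.600 mL
ammonium chloride: 17.3 mmol/L × 53.49 g/mol × 2.3 L ÷ 1000 = 2.128 g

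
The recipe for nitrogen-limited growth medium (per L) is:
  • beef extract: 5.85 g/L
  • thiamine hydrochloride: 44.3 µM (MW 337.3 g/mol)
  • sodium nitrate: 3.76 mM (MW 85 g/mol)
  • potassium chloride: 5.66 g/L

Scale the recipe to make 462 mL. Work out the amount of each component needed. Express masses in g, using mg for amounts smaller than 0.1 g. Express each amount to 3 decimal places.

beef extract 2.703 g; thiamine hydrochloride 6.903 mg; sodium nitrate 0.148 g; potassium chloride 2.615 g

Working volume: 462 mL = 0.462 L.
beef extract: 5.85 g/L × 0.462 L = 2.703 g
thiamine hydrochloride: 44.3 µmol/L × 337.3 g/mol × 0.462 L ÷ 1000 = 6.903 mg
sodium nitrate: 3.76 mmol/L × 85 g/mol × 0.462 L ÷ 1000 = 0.148 g
potassium chloride: 5.66 g/L × 0.462 L = 2.615 g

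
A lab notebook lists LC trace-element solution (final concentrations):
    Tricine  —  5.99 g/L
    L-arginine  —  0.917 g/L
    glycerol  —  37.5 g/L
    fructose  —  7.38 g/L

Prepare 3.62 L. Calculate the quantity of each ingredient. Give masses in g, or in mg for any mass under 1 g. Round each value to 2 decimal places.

Tricine 21.68 g; L-arginine 3.32 g; glycerol 135.75 g; fructose 26.72 g

Working volume: 3.62 L.
Tricine: 5.99 g/L × 3.62 L = 21.68 g
L-arginine: 0.917 g/L × 3.62 L = 3.32 g
glycerol: 37.5 g/L × 3.62 L = 135.75 g
fructose: 7.38 g/L × 3.62 L = 26.72 g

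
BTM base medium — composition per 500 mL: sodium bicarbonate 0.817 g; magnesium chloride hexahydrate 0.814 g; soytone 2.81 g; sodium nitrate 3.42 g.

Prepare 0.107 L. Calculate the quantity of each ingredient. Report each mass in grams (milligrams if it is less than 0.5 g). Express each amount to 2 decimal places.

Ratio of target to recipe volume: 107 / 500 = 0.214.
sodium bicarbonate: 0.817 g × (107 mL / 500 mL) = 0.174838 g = 174.84 mg
magnesium chloride hexahydrate: 0.814 g × (107 mL / 500 mL) = 0.174196 g = 174.20 mg
soytone: 2.81 g × (107 mL / 500 mL) = 0.60 g
sodium nitrate: 3.42 g × (107 mL / 500 mL) = 0.73 g

sodium bicarbonate 174.84 mg; magnesium chloride hexahydrate 174.20 mg; soytone 0.60 g; sodium nitrate 0.73 g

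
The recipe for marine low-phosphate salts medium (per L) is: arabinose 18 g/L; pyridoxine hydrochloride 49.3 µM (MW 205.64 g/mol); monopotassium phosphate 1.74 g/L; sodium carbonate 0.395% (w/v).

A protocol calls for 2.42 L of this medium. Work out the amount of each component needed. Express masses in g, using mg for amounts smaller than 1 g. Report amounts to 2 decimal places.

Scale factor relative to 1 L: 2.42.
arabinose: 18 g/L × 2.42 L = 43.56 g
pyridoxine hydrochloride: 49.3 µmol/L × 205.64 g/mol × 2.42 L ÷ 1000 = 24.53 mg
monopotassium phosphate: 1.74 g/L × 2.42 L = 4.21 g
sodium carbonate: 0.395% w/v = 3.95 g/L → 3.95 × 2.42 L = 9.56 g

arabinose 43.56 g; pyridoxine hydrochloride 24.53 mg; monopotassium phosphate 4.21 g; sodium carbonate 9.56 g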